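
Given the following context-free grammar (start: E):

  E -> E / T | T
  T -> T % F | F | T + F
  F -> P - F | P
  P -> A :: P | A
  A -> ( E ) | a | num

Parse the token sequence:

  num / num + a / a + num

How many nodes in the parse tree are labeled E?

[E [E [E [T [F [P [A num]]]]] / [T [T [F [P [A num]]]] + [F [P [A a]]]]] / [T [T [F [P [A a]]]] + [F [P [A num]]]]]

3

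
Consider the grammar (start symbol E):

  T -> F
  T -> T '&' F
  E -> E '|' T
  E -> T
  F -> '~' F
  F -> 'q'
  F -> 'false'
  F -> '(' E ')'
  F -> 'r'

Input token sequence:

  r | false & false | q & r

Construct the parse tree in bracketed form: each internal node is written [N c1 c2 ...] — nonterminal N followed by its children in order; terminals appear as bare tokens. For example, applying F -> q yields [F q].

E
E | T
E | T | T
T | T | T
F | T | T
r | T | T
r | T & F | T
r | F & F | T
r | false & F | T
r | false & false | T
r | false & false | T & F
r | false & false | F & F
r | false & false | q & F
r | false & false | q & r

[E [E [E [T [F r]]] | [T [T [F false]] & [F false]]] | [T [T [F q]] & [F r]]]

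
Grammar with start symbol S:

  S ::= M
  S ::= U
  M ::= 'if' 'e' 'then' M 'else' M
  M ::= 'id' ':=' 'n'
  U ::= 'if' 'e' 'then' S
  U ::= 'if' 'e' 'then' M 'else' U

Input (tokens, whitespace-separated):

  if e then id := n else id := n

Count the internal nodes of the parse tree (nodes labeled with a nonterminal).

[S [M if e then [M id := n] else [M id := n]]]

4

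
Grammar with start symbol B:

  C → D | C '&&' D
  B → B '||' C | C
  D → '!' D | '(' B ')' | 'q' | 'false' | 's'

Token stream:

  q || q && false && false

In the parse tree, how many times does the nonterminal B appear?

2

[B [B [C [D q]]] || [C [C [C [D q]] && [D false]] && [D false]]]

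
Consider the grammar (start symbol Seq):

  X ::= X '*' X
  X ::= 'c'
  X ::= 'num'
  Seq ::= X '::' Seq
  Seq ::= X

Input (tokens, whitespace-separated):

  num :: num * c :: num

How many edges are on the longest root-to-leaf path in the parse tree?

4

[Seq [X num] :: [Seq [X [X num] * [X c]] :: [Seq [X num]]]]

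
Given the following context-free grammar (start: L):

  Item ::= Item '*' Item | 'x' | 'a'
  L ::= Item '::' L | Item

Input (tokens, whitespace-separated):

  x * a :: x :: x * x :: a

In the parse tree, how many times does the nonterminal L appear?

4

[L [Item [Item x] * [Item a]] :: [L [Item x] :: [L [Item [Item x] * [Item x]] :: [L [Item a]]]]]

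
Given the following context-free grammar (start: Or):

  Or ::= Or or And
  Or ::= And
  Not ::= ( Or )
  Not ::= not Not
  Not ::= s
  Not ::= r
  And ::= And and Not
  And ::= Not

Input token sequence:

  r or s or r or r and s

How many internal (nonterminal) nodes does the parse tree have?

14

[Or [Or [Or [Or [And [Not r]]] or [And [Not s]]] or [And [Not r]]] or [And [And [Not r]] and [Not s]]]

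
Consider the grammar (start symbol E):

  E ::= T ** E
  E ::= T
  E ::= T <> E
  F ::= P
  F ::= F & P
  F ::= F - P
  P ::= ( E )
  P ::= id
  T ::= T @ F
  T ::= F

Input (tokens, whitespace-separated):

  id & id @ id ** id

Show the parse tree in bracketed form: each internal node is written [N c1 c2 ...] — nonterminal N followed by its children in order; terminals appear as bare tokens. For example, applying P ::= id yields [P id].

[E [T [T [F [F [P id]] & [P id]]] @ [F [P id]]] ** [E [T [F [P id]]]]]

E
T ** E
T @ F ** E
F @ F ** E
F & P @ F ** E
P & P @ F ** E
id & P @ F ** E
id & id @ F ** E
id & id @ P ** E
id & id @ id ** E
id & id @ id ** T
id & id @ id ** F
id & id @ id ** P
id & id @ id ** id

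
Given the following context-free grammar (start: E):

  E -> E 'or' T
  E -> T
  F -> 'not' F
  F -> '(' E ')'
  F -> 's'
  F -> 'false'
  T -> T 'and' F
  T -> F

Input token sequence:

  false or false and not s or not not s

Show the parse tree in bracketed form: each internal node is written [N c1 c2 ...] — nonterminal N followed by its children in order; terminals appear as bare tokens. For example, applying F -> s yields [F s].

E
E or T
E or T or T
T or T or T
F or T or T
false or T or T
false or T and F or T
false or F and F or T
false or false and F or T
false or false and not F or T
false or false and not s or T
false or false and not s or F
false or false and not s or not F
false or false and not s or not not F
false or false and not s or not not s

[E [E [E [T [F false]]] or [T [T [F false]] and [F not [F s]]]] or [T [F not [F not [F s]]]]]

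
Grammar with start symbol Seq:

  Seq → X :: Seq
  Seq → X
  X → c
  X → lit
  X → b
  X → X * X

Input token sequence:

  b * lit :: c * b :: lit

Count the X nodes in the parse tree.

[Seq [X [X b] * [X lit]] :: [Seq [X [X c] * [X b]] :: [Seq [X lit]]]]

7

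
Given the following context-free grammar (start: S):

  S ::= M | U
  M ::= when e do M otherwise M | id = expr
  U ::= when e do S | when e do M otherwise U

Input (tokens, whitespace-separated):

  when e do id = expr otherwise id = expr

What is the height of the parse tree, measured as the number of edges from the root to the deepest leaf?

3

[S [M when e do [M id = expr] otherwise [M id = expr]]]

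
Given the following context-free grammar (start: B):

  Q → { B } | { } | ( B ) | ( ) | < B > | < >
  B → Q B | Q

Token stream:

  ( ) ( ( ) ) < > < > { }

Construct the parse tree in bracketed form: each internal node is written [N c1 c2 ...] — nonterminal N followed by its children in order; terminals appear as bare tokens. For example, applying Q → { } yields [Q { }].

[B [Q ( )] [B [Q ( [B [Q ( )]] )] [B [Q < >] [B [Q < >] [B [Q { }]]]]]]

B
Q B
( ) B
( ) Q B
( ) ( B ) B
( ) ( Q ) B
( ) ( ( ) ) B
( ) ( ( ) ) Q B
( ) ( ( ) ) < > B
( ) ( ( ) ) < > Q B
( ) ( ( ) ) < > < > B
( ) ( ( ) ) < > < > Q
( ) ( ( ) ) < > < > { }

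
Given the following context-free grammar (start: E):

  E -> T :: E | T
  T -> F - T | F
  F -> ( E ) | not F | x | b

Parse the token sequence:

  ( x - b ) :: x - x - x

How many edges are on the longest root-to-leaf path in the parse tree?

[E [T [F ( [E [T [F x] - [T [F b]]]] )]] :: [E [T [F x] - [T [F x] - [T [F x]]]]]]

7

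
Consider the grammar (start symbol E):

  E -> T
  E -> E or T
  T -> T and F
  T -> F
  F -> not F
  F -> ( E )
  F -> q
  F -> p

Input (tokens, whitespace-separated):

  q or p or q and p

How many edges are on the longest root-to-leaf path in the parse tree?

5

[E [E [E [T [F q]]] or [T [F p]]] or [T [T [F q]] and [F p]]]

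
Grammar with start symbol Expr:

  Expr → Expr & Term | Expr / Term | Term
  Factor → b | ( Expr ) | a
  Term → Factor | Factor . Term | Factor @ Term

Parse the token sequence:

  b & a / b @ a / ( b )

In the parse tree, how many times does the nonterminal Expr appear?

[Expr [Expr [Expr [Expr [Term [Factor b]]] & [Term [Factor a]]] / [Term [Factor b] @ [Term [Factor a]]]] / [Term [Factor ( [Expr [Term [Factor b]]] )]]]

5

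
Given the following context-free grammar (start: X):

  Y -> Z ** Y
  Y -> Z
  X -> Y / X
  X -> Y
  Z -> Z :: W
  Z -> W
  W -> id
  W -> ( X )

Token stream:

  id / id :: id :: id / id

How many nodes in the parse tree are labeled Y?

[X [Y [Z [W id]]] / [X [Y [Z [Z [Z [W id]] :: [W id]] :: [W id]]] / [X [Y [Z [W id]]]]]]

3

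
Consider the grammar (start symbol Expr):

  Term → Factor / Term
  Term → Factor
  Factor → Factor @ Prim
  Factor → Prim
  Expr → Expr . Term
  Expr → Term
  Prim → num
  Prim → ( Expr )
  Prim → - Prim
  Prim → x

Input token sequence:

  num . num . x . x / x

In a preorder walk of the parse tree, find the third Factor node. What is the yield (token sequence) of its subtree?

x

[Expr [Expr [Expr [Expr [Term [Factor [Prim num]]]] . [Term [Factor [Prim num]]]] . [Term [Factor [Prim x]]]] . [Term [Factor [Prim x]] / [Term [Factor [Prim x]]]]]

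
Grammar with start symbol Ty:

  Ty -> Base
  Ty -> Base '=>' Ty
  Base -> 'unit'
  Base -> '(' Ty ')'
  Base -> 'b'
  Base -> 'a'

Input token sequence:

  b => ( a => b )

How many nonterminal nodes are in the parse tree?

8

[Ty [Base b] => [Ty [Base ( [Ty [Base a] => [Ty [Base b]]] )]]]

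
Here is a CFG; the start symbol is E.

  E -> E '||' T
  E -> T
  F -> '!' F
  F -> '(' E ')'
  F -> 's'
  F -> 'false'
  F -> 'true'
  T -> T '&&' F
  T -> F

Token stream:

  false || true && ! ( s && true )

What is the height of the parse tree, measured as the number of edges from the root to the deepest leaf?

[E [E [T [F false]]] || [T [T [F true]] && [F ! [F ( [E [T [T [F s]] && [F true]]] )]]]]

8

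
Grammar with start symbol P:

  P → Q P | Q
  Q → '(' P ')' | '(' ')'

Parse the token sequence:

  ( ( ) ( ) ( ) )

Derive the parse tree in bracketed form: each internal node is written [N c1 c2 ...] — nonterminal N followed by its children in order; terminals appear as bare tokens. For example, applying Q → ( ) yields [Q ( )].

P
Q
( P )
( Q P )
( ( ) P )
( ( ) Q P )
( ( ) ( ) P )
( ( ) ( ) Q )
( ( ) ( ) ( ) )

[P [Q ( [P [Q ( )] [P [Q ( )] [P [Q ( )]]]] )]]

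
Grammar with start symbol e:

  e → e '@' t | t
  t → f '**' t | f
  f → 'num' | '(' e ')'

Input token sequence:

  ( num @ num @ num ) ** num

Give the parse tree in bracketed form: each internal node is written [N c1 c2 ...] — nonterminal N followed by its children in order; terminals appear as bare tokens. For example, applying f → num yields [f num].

[e [t [f ( [e [e [e [t [f num]]] @ [t [f num]]] @ [t [f num]]] )] ** [t [f num]]]]

e
t
f ** t
( e ) ** t
( e @ t ) ** t
( e @ t @ t ) ** t
( t @ t @ t ) ** t
( f @ t @ t ) ** t
( num @ t @ t ) ** t
( num @ f @ t ) ** t
( num @ num @ t ) ** t
( num @ num @ f ) ** t
( num @ num @ num ) ** t
( num @ num @ num ) ** f
( num @ num @ num ) ** num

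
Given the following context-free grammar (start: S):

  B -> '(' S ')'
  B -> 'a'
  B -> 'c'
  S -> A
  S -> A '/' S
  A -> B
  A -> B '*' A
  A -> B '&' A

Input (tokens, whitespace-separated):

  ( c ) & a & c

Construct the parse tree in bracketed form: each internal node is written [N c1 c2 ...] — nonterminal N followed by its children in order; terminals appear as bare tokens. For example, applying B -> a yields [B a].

[S [A [B ( [S [A [B c]]] )] & [A [B a] & [A [B c]]]]]

S
A
B & A
( S ) & A
( A ) & A
( B ) & A
( c ) & A
( c ) & B & A
( c ) & a & A
( c ) & a & B
( c ) & a & c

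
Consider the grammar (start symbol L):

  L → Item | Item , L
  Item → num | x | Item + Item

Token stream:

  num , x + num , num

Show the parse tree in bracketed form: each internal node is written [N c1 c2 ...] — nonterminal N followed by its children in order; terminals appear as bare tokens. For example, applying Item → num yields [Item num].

[L [Item num] , [L [Item [Item x] + [Item num]] , [L [Item num]]]]

L
Item , L
num , L
num , Item , L
num , Item + Item , L
num , x + Item , L
num , x + num , L
num , x + num , Item
num , x + num , num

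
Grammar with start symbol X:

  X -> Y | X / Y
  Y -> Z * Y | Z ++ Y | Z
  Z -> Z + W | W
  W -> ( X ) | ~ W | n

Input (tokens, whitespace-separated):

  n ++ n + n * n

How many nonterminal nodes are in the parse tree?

[X [Y [Z [W n]] ++ [Y [Z [Z [W n]] + [W n]] * [Y [Z [W n]]]]]]

12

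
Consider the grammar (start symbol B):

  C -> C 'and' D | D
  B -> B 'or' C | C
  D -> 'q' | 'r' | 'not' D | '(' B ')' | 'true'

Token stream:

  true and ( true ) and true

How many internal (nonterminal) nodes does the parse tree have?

10

[B [C [C [C [D true]] and [D ( [B [C [D true]]] )]] and [D true]]]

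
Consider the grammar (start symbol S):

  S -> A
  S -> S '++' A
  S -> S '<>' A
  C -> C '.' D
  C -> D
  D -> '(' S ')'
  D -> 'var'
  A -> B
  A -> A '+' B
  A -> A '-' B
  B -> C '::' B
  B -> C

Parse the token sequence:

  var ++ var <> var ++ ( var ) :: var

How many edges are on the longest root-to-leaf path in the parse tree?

[S [S [S [S [A [B [C [D var]]]]] ++ [A [B [C [D var]]]]] <> [A [B [C [D var]]]]] ++ [A [B [C [D ( [S [A [B [C [D var]]]]] )]] :: [B [C [D var]]]]]]

10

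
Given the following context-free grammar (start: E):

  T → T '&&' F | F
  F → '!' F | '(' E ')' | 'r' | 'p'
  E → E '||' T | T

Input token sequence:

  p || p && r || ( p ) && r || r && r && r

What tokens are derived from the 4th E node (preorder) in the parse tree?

[E [E [E [E [T [F p]]] || [T [T [F p]] && [F r]]] || [T [T [F ( [E [T [F p]]] )]] && [F r]]] || [T [T [T [F r]] && [F r]] && [F r]]]

p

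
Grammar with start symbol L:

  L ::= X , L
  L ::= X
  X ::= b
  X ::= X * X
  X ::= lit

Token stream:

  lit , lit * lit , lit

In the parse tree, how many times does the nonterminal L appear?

[L [X lit] , [L [X [X lit] * [X lit]] , [L [X lit]]]]

3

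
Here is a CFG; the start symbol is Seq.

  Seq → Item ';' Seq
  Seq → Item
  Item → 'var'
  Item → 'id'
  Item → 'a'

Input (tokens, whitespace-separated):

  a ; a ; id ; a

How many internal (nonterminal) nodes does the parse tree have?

8

[Seq [Item a] ; [Seq [Item a] ; [Seq [Item id] ; [Seq [Item a]]]]]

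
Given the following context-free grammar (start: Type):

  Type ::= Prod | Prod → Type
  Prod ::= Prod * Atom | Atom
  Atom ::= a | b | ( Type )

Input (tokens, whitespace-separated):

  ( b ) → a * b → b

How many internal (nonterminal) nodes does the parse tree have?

[Type [Prod [Atom ( [Type [Prod [Atom b]]] )]] → [Type [Prod [Prod [Atom a]] * [Atom b]] → [Type [Prod [Atom b]]]]]

14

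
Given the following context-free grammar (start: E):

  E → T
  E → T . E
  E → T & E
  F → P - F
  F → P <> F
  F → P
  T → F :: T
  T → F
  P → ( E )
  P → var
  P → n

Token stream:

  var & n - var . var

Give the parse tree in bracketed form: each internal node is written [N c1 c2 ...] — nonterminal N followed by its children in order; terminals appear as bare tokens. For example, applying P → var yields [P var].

E
T & E
F & E
P & E
var & E
var & T . E
var & F . E
var & P - F . E
var & n - F . E
var & n - P . E
var & n - var . E
var & n - var . T
var & n - var . F
var & n - var . P
var & n - var . var

[E [T [F [P var]]] & [E [T [F [P n] - [F [P var]]]] . [E [T [F [P var]]]]]]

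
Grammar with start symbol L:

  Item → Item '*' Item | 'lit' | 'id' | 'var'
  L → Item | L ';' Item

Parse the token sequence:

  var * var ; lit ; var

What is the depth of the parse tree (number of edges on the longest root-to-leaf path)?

[L [L [L [Item [Item var] * [Item var]]] ; [Item lit]] ; [Item var]]

5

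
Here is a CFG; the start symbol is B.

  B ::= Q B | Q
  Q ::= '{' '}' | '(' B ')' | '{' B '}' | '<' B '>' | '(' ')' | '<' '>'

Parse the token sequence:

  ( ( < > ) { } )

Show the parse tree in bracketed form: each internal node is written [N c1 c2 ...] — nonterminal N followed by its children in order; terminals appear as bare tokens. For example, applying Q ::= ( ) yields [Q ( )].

B
Q
( B )
( Q B )
( ( B ) B )
( ( Q ) B )
( ( < > ) B )
( ( < > ) Q )
( ( < > ) { } )

[B [Q ( [B [Q ( [B [Q < >]] )] [B [Q { }]]] )]]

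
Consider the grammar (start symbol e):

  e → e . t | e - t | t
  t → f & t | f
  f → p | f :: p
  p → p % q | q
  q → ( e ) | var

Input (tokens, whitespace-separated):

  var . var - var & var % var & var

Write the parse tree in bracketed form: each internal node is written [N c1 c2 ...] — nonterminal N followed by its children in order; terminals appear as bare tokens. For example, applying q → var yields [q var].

[e [e [e [t [f [p [q var]]]]] . [t [f [p [q var]]]]] - [t [f [p [q var]]] & [t [f [p [p [q var]] % [q var]]] & [t [f [p [q var]]]]]]]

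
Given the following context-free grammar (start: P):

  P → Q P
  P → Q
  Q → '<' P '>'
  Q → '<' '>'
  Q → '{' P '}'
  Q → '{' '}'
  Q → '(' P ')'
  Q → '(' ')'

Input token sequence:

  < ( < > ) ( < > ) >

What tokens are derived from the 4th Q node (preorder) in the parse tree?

[P [Q < [P [Q ( [P [Q < >]] )] [P [Q ( [P [Q < >]] )]]] >]]

( < > )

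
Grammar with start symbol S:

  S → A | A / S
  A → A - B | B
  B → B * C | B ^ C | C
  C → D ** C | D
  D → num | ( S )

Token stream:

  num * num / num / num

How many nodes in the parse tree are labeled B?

[S [A [B [B [C [D num]]] * [C [D num]]]] / [S [A [B [C [D num]]]] / [S [A [B [C [D num]]]]]]]

4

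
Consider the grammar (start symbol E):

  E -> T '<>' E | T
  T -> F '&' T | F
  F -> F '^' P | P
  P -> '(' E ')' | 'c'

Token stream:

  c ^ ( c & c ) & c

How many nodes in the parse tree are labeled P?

5

[E [T [F [F [P c]] ^ [P ( [E [T [F [P c]] & [T [F [P c]]]]] )]] & [T [F [P c]]]]]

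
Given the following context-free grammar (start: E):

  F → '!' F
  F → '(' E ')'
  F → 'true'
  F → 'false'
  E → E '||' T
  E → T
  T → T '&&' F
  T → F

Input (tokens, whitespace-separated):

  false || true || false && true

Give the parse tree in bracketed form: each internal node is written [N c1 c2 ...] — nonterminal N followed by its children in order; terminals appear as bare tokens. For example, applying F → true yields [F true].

E
E || T
E || T || T
T || T || T
F || T || T
false || T || T
false || F || T
false || true || T
false || true || T && F
false || true || F && F
false || true || false && F
false || true || false && true

[E [E [E [T [F false]]] || [T [F true]]] || [T [T [F false]] && [F true]]]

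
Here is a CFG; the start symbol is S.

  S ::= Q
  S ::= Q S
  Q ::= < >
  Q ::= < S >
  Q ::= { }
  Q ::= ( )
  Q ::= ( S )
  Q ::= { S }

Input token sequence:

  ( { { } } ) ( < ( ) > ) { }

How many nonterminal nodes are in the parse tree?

[S [Q ( [S [Q { [S [Q { }]] }]] )] [S [Q ( [S [Q < [S [Q ( )]] >]] )] [S [Q { }]]]]

14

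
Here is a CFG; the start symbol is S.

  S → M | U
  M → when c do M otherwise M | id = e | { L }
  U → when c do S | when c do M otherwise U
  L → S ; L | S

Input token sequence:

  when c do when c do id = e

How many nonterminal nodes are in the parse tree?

6

[S [U when c do [S [U when c do [S [M id = e]]]]]]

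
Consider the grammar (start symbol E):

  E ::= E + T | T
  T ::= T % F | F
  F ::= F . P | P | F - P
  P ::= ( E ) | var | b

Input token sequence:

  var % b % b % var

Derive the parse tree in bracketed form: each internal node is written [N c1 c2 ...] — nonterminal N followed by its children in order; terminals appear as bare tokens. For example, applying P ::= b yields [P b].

[E [T [T [T [T [F [P var]]] % [F [P b]]] % [F [P b]]] % [F [P var]]]]

E
T
T % F
T % F % F
T % F % F % F
F % F % F % F
P % F % F % F
var % F % F % F
var % P % F % F
var % b % F % F
var % b % P % F
var % b % b % F
var % b % b % P
var % b % b % var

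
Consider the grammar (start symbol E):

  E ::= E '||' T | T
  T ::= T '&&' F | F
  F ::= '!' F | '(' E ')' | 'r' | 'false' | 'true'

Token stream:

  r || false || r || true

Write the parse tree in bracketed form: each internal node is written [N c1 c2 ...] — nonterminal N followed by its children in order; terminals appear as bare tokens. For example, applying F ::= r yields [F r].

[E [E [E [E [T [F r]]] || [T [F false]]] || [T [F r]]] || [T [F true]]]

E
E || T
E || T || T
E || T || T || T
T || T || T || T
F || T || T || T
r || T || T || T
r || F || T || T
r || false || T || T
r || false || F || T
r || false || r || T
r || false || r || F
r || false || r || true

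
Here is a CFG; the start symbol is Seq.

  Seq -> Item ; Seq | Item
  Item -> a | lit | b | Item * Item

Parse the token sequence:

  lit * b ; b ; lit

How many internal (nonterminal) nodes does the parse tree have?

[Seq [Item [Item lit] * [Item b]] ; [Seq [Item b] ; [Seq [Item lit]]]]

8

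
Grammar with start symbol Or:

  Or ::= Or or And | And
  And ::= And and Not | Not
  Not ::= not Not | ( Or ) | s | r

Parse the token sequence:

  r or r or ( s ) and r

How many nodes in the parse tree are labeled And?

[Or [Or [Or [And [Not r]]] or [And [Not r]]] or [And [And [Not ( [Or [And [Not s]]] )]] and [Not r]]]

5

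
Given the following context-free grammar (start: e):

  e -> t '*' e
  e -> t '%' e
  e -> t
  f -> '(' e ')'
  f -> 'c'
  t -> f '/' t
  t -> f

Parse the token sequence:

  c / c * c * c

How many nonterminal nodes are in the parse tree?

11

[e [t [f c] / [t [f c]]] * [e [t [f c]] * [e [t [f c]]]]]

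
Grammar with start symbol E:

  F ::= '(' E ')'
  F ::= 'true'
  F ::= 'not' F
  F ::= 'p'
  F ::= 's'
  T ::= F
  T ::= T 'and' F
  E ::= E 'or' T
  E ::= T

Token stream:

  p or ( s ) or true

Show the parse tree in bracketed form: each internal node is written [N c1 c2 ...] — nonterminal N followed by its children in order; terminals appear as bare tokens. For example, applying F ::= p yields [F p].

E
E or T
E or T or T
T or T or T
F or T or T
p or T or T
p or F or T
p or ( E ) or T
p or ( T ) or T
p or ( F ) or T
p or ( s ) or T
p or ( s ) or F
p or ( s ) or true

[E [E [E [T [F p]]] or [T [F ( [E [T [F s]]] )]]] or [T [F true]]]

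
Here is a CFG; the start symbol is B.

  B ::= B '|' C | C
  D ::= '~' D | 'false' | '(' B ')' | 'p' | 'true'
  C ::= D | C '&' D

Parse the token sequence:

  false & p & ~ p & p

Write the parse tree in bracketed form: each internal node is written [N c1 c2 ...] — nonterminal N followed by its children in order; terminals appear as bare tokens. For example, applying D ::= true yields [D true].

[B [C [C [C [C [D false]] & [D p]] & [D ~ [D p]]] & [D p]]]

B
C
C & D
C & D & D
C & D & D & D
D & D & D & D
false & D & D & D
false & p & D & D
false & p & ~ D & D
false & p & ~ p & D
false & p & ~ p & p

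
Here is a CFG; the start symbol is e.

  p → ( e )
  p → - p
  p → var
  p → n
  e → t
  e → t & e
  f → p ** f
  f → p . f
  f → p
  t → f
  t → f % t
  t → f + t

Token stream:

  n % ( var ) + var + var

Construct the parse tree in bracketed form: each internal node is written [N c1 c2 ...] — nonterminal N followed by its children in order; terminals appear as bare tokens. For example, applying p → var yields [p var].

e
t
f % t
p % t
n % t
n % f + t
n % p + t
n % ( e ) + t
n % ( t ) + t
n % ( f ) + t
n % ( p ) + t
n % ( var ) + t
n % ( var ) + f + t
n % ( var ) + p + t
n % ( var ) + var + t
n % ( var ) + var + f
n % ( var ) + var + p
n % ( var ) + var + var

[e [t [f [p n]] % [t [f [p ( [e [t [f [p var]]]] )]] + [t [f [p var]] + [t [f [p var]]]]]]]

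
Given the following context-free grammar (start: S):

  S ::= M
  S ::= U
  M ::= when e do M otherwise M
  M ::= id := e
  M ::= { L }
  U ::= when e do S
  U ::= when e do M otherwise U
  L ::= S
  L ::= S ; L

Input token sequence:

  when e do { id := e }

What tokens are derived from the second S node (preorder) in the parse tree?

[S [U when e do [S [M { [L [S [M id := e]]] }]]]]

{ id := e }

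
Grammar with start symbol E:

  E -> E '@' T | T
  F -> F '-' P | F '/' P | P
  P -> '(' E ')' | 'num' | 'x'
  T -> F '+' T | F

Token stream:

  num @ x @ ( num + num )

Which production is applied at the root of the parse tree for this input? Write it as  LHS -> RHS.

E -> E '@' T

[E [E [E [T [F [P num]]]] @ [T [F [P x]]]] @ [T [F [P ( [E [T [F [P num]] + [T [F [P num]]]]] )]]]]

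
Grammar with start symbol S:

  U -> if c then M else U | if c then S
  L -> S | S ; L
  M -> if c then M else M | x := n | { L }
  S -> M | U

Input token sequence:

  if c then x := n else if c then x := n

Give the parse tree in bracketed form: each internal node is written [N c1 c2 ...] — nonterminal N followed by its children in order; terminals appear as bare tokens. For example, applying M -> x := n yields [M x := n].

S
U
if c then M else U
if c then x := n else U
if c then x := n else if c then S
if c then x := n else if c then M
if c then x := n else if c then x := n

[S [U if c then [M x := n] else [U if c then [S [M x := n]]]]]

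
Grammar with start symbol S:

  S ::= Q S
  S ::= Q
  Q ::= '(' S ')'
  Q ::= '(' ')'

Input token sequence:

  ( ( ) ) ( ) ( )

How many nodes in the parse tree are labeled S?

4

[S [Q ( [S [Q ( )]] )] [S [Q ( )] [S [Q ( )]]]]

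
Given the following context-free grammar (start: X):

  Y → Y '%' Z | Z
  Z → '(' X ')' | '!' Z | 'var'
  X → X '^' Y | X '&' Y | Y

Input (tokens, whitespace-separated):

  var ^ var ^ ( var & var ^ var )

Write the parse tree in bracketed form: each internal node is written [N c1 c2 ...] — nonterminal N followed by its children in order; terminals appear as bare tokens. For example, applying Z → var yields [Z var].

X
X ^ Y
X ^ Y ^ Y
Y ^ Y ^ Y
Z ^ Y ^ Y
var ^ Y ^ Y
var ^ Z ^ Y
var ^ var ^ Y
var ^ var ^ Z
var ^ var ^ ( X )
var ^ var ^ ( X ^ Y )
var ^ var ^ ( X & Y ^ Y )
var ^ var ^ ( Y & Y ^ Y )
var ^ var ^ ( Z & Y ^ Y )
var ^ var ^ ( var & Y ^ Y )
var ^ var ^ ( var & Z ^ Y )
var ^ var ^ ( var & var ^ Y )
var ^ var ^ ( var & var ^ Z )
var ^ var ^ ( var & var ^ var )

[X [X [X [Y [Z var]]] ^ [Y [Z var]]] ^ [Y [Z ( [X [X [X [Y [Z var]]] & [Y [Z var]]] ^ [Y [Z var]]] )]]]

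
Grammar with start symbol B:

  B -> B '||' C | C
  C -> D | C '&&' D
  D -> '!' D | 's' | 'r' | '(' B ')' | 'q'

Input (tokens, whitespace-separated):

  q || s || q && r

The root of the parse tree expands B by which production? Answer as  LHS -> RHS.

B -> B '||' C

[B [B [B [C [D q]]] || [C [D s]]] || [C [C [D q]] && [D r]]]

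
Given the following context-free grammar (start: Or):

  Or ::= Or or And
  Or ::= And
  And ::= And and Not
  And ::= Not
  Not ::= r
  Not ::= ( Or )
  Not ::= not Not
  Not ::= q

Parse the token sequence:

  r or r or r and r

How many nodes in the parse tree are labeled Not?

4

[Or [Or [Or [And [Not r]]] or [And [Not r]]] or [And [And [Not r]] and [Not r]]]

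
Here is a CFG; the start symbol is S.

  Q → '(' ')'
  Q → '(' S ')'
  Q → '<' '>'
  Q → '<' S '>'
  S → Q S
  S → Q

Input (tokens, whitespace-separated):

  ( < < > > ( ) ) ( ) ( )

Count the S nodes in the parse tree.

6

[S [Q ( [S [Q < [S [Q < >]] >] [S [Q ( )]]] )] [S [Q ( )] [S [Q ( )]]]]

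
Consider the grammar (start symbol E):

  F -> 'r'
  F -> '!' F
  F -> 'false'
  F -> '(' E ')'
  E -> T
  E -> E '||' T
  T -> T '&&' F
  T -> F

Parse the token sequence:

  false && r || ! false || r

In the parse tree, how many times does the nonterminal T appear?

4

[E [E [E [T [T [F false]] && [F r]]] || [T [F ! [F false]]]] || [T [F r]]]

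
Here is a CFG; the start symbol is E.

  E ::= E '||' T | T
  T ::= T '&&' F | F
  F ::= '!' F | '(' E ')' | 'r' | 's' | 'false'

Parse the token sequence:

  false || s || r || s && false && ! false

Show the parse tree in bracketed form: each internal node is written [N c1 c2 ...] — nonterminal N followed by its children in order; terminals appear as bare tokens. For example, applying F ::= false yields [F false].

E
E || T
E || T || T
E || T || T || T
T || T || T || T
F || T || T || T
false || T || T || T
false || F || T || T
false || s || T || T
false || s || F || T
false || s || r || T
false || s || r || T && F
false || s || r || T && F && F
false || s || r || F && F && F
false || s || r || s && F && F
false || s || r || s && false && F
false || s || r || s && false && ! F
false || s || r || s && false && ! false

[E [E [E [E [T [F false]]] || [T [F s]]] || [T [F r]]] || [T [T [T [F s]] && [F false]] && [F ! [F false]]]]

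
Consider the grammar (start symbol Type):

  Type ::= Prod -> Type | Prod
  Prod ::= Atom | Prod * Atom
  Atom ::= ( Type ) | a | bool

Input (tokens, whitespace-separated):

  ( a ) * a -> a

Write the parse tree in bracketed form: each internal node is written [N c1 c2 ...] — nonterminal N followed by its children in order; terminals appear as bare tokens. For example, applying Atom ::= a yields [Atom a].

Type
Prod -> Type
Prod * Atom -> Type
Atom * Atom -> Type
( Type ) * Atom -> Type
( Prod ) * Atom -> Type
( Atom ) * Atom -> Type
( a ) * Atom -> Type
( a ) * a -> Type
( a ) * a -> Prod
( a ) * a -> Atom
( a ) * a -> a

[Type [Prod [Prod [Atom ( [Type [Prod [Atom a]]] )]] * [Atom a]] -> [Type [Prod [Atom a]]]]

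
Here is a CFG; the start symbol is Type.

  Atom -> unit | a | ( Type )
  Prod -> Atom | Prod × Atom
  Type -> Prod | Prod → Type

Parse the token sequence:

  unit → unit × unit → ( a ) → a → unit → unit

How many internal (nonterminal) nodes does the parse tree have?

[Type [Prod [Atom unit]] → [Type [Prod [Prod [Atom unit]] × [Atom unit]] → [Type [Prod [Atom ( [Type [Prod [Atom a]]] )]] → [Type [Prod [Atom a]] → [Type [Prod [Atom unit]] → [Type [Prod [Atom unit]]]]]]]]

23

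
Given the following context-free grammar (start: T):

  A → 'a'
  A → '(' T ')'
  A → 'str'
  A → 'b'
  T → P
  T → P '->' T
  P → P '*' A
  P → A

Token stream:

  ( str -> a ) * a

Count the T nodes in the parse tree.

3

[T [P [P [A ( [T [P [A str]] -> [T [P [A a]]]] )]] * [A a]]]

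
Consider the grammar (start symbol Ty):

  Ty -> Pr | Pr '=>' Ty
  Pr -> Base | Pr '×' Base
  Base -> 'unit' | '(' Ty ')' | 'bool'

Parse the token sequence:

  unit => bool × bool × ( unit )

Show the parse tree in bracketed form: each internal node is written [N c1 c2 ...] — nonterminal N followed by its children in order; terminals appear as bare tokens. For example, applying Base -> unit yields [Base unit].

[Ty [Pr [Base unit]] => [Ty [Pr [Pr [Pr [Base bool]] × [Base bool]] × [Base ( [Ty [Pr [Base unit]]] )]]]]

Ty
Pr => Ty
Base => Ty
unit => Ty
unit => Pr
unit => Pr × Base
unit => Pr × Base × Base
unit => Base × Base × Base
unit => bool × Base × Base
unit => bool × bool × Base
unit => bool × bool × ( Ty )
unit => bool × bool × ( Pr )
unit => bool × bool × ( Base )
unit => bool × bool × ( unit )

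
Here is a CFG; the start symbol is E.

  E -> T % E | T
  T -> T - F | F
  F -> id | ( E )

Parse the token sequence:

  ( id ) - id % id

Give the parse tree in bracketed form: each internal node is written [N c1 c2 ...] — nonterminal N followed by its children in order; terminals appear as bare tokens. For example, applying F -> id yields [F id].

[E [T [T [F ( [E [T [F id]]] )]] - [F id]] % [E [T [F id]]]]

E
T % E
T - F % E
F - F % E
( E ) - F % E
( T ) - F % E
( F ) - F % E
( id ) - F % E
( id ) - id % E
( id ) - id % T
( id ) - id % F
( id ) - id % id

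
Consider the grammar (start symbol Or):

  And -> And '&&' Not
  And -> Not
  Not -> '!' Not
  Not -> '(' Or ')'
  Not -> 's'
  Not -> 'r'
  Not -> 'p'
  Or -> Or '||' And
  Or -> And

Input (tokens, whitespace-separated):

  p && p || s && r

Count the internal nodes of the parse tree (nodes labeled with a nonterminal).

10

[Or [Or [And [And [Not p]] && [Not p]]] || [And [And [Not s]] && [Not r]]]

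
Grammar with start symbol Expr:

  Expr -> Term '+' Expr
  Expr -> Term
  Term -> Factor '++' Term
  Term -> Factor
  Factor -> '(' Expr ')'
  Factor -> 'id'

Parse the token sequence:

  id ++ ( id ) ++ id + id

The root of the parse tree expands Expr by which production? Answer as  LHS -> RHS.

[Expr [Term [Factor id] ++ [Term [Factor ( [Expr [Term [Factor id]]] )] ++ [Term [Factor id]]]] + [Expr [Term [Factor id]]]]

Expr -> Term '+' Expr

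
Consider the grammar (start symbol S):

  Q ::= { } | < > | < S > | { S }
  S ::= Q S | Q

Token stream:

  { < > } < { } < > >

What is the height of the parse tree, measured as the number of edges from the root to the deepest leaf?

6

[S [Q { [S [Q < >]] }] [S [Q < [S [Q { }] [S [Q < >]]] >]]]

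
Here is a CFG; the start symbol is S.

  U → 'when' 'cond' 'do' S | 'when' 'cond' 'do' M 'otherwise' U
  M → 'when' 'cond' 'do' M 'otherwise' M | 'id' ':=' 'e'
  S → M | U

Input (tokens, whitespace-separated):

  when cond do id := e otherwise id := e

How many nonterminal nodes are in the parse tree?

[S [M when cond do [M id := e] otherwise [M id := e]]]

4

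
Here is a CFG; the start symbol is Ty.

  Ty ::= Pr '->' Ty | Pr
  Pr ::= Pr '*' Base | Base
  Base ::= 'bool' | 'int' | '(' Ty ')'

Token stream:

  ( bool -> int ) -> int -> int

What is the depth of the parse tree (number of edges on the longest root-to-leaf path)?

7

[Ty [Pr [Base ( [Ty [Pr [Base bool]] -> [Ty [Pr [Base int]]]] )]] -> [Ty [Pr [Base int]] -> [Ty [Pr [Base int]]]]]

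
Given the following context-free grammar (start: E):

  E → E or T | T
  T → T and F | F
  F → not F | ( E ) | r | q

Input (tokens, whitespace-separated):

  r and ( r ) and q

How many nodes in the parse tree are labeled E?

2

[E [T [T [T [F r]] and [F ( [E [T [F r]]] )]] and [F q]]]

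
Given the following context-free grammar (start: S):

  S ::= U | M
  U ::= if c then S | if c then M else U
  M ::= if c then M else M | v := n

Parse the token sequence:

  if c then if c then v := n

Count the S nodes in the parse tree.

[S [U if c then [S [U if c then [S [M v := n]]]]]]

3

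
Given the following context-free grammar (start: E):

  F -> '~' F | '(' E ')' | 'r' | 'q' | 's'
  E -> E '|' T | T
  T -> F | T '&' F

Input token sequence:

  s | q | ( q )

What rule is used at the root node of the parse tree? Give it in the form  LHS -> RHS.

E -> E '|' T

[E [E [E [T [F s]]] | [T [F q]]] | [T [F ( [E [T [F q]]] )]]]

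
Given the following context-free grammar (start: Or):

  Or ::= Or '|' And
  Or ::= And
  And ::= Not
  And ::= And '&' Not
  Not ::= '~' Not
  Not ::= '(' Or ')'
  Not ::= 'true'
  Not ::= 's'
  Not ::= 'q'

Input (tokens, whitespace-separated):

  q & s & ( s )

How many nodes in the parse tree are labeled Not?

[Or [And [And [And [Not q]] & [Not s]] & [Not ( [Or [And [Not s]]] )]]]

4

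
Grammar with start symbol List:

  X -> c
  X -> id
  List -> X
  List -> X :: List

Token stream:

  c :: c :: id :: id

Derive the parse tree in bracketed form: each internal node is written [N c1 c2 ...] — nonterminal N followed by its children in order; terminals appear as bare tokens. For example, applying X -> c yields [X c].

[List [X c] :: [List [X c] :: [List [X id] :: [List [X id]]]]]

List
X :: List
c :: List
c :: X :: List
c :: c :: List
c :: c :: X :: List
c :: c :: id :: List
c :: c :: id :: X
c :: c :: id :: id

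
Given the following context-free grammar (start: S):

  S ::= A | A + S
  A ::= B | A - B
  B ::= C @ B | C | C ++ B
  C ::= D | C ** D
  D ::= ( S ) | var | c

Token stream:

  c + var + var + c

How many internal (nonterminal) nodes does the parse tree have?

[S [A [B [C [D c]]]] + [S [A [B [C [D var]]]] + [S [A [B [C [D var]]]] + [S [A [B [C [D c]]]]]]]]

20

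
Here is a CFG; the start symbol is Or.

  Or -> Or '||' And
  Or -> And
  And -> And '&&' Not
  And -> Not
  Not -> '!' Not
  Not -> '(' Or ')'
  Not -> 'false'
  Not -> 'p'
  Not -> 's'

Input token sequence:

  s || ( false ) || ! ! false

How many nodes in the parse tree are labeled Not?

[Or [Or [Or [And [Not s]]] || [And [Not ( [Or [And [Not false]]] )]]] || [And [Not ! [Not ! [Not false]]]]]

6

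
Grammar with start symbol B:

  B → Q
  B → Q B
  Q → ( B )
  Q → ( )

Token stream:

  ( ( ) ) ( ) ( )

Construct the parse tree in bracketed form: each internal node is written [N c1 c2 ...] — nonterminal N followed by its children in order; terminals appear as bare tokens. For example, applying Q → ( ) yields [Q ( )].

[B [Q ( [B [Q ( )]] )] [B [Q ( )] [B [Q ( )]]]]

B
Q B
( B ) B
( Q ) B
( ( ) ) B
( ( ) ) Q B
( ( ) ) ( ) B
( ( ) ) ( ) Q
( ( ) ) ( ) ( )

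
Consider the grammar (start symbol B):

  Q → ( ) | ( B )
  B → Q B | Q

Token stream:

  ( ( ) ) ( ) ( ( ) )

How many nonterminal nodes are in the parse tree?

[B [Q ( [B [Q ( )]] )] [B [Q ( )] [B [Q ( [B [Q ( )]] )]]]]

10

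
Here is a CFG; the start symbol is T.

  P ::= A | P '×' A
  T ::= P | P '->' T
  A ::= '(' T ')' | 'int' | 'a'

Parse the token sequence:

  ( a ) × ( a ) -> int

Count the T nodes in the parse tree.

[T [P [P [A ( [T [P [A a]]] )]] × [A ( [T [P [A a]]] )]] -> [T [P [A int]]]]

4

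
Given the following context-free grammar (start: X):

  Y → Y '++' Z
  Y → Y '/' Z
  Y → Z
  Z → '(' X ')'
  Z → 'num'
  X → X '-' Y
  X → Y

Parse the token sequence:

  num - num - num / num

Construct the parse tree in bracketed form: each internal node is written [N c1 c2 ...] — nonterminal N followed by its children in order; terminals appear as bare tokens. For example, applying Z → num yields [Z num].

[X [X [X [Y [Z num]]] - [Y [Z num]]] - [Y [Y [Z num]] / [Z num]]]

X
X - Y
X - Y - Y
Y - Y - Y
Z - Y - Y
num - Y - Y
num - Z - Y
num - num - Y
num - num - Y / Z
num - num - Z / Z
num - num - num / Z
num - num - num / num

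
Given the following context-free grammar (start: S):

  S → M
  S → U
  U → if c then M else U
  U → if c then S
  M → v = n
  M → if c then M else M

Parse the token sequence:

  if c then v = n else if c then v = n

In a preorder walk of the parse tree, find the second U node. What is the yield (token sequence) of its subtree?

if c then v = n

[S [U if c then [M v = n] else [U if c then [S [M v = n]]]]]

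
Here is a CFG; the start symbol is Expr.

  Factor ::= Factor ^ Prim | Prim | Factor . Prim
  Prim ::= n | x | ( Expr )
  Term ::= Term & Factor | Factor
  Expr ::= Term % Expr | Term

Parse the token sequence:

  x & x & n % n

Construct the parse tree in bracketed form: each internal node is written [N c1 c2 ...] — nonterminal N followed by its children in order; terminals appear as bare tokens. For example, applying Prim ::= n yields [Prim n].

Expr
Term % Expr
Term & Factor % Expr
Term & Factor & Factor % Expr
Factor & Factor & Factor % Expr
Prim & Factor & Factor % Expr
x & Factor & Factor % Expr
x & Prim & Factor % Expr
x & x & Factor % Expr
x & x & Prim % Expr
x & x & n % Expr
x & x & n % Term
x & x & n % Factor
x & x & n % Prim
x & x & n % n

[Expr [Term [Term [Term [Factor [Prim x]]] & [Factor [Prim x]]] & [Factor [Prim n]]] % [Expr [Term [Factor [Prim n]]]]]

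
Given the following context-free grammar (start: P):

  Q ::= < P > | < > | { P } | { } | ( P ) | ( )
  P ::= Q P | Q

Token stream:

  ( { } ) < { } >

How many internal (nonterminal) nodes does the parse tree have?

[P [Q ( [P [Q { }]] )] [P [Q < [P [Q { }]] >]]]

8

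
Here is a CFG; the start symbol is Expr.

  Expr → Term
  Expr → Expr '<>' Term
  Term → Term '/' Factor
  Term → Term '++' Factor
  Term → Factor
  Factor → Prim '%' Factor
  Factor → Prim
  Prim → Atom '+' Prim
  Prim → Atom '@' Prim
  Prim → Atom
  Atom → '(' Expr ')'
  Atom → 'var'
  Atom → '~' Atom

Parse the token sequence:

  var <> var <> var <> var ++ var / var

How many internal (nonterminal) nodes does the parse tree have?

[Expr [Expr [Expr [Expr [Term [Factor [Prim [Atom var]]]]] <> [Term [Factor [Prim [Atom var]]]]] <> [Term [Factor [Prim [Atom var]]]]] <> [Term [Term [Term [Factor [Prim [Atom var]]]] ++ [Factor [Prim [Atom var]]]] / [Factor [Prim [Atom var]]]]]

28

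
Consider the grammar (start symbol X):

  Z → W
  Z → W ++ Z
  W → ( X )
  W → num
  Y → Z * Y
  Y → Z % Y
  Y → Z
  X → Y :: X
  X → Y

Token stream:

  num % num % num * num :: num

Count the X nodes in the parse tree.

[X [Y [Z [W num]] % [Y [Z [W num]] % [Y [Z [W num]] * [Y [Z [W num]]]]]] :: [X [Y [Z [W num]]]]]

2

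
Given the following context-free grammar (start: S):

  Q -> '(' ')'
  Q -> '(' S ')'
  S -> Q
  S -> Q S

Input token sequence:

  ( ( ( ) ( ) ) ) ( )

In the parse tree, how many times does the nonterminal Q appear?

5

[S [Q ( [S [Q ( [S [Q ( )] [S [Q ( )]]] )]] )] [S [Q ( )]]]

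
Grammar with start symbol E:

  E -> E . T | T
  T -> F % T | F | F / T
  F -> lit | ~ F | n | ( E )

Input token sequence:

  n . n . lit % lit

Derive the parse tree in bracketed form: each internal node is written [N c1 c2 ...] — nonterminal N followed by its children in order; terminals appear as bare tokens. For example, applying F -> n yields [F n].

[E [E [E [T [F n]]] . [T [F n]]] . [T [F lit] % [T [F lit]]]]

E
E . T
E . T . T
T . T . T
F . T . T
n . T . T
n . F . T
n . n . T
n . n . F % T
n . n . lit % T
n . n . lit % F
n . n . lit % lit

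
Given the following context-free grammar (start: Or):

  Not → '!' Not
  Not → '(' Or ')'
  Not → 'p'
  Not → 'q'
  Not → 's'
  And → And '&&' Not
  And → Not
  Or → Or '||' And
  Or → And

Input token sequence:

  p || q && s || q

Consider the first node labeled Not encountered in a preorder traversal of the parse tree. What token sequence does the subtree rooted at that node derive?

[Or [Or [Or [And [Not p]]] || [And [And [Not q]] && [Not s]]] || [And [Not q]]]

p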